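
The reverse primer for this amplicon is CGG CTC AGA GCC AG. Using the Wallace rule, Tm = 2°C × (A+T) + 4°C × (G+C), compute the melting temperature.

Base counts: A=3, C=5, G=5, T=1
AT pairs contribute 4, GC pairs contribute 10.
Tm = 4·10 + 2·4 = 40 + 8 = 48°C

48°C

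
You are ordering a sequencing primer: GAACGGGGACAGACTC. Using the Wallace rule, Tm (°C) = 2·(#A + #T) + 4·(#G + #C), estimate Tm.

52°C

Base counts: A=5, T=1, G=6, C=4
So N_AT = 6 and N_GC = 10.
Tm = 2×6 + 4×10 = 52°C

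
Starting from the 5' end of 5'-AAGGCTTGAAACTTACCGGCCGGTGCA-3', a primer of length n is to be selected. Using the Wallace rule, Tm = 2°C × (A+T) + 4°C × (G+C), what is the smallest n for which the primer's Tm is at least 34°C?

n = 12

First 11 bases: AAGGCTTGAAA → Tm = 30°C (< 34°C)
First 12 bases: AAGGCTTGAAAC → Tm = 34°C (≥ 34°C)
Each additional base adds 2°C (A/T) or 4°C (G/C), so Tm is non-decreasing in n; n = 12 is the first length to reach 34°C.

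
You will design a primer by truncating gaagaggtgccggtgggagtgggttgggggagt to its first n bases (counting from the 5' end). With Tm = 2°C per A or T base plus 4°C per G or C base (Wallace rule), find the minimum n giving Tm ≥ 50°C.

First 14 bases: GAAGAGGTGCCGGT → Tm = 46°C (< 50°C)
First 15 bases: GAAGAGGTGCCGGTG → Tm = 50°C (≥ 50°C)
Since every base adds ≥2°C, Tm only increases with n, so the threshold is first crossed at n = 15.

n = 15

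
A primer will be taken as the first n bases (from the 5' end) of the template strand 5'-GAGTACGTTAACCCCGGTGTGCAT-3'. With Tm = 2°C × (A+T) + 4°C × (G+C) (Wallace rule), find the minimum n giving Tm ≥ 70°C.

First 21 bases: GAGTACGTTAACCCCGGTGTG → Tm = 66°C (< 70°C)
First 22 bases: GAGTACGTTAACCCCGGTGTGC → Tm = 70°C (≥ 70°C)
Each additional base adds 2°C (A/T) or 4°C (G/C), so Tm is non-decreasing in n; n = 22 is the first length to reach 70°C.

n = 22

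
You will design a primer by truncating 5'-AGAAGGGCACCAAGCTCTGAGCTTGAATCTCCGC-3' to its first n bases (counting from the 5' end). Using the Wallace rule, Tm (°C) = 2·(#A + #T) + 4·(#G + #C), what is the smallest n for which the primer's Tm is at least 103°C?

n = 34

First 33 bases: AGAAGGGCACCAAGCTCTGAGCTTGAATCTCCG → Tm = 102°C (< 103°C)
First 34 bases: AGAAGGGCACCAAGCTCTGAGCTTGAATCTCCGC → Tm = 106°C (≥ 103°C)
Since every base adds ≥2°C, Tm only increases with n, so the threshold is first crossed at n = 34.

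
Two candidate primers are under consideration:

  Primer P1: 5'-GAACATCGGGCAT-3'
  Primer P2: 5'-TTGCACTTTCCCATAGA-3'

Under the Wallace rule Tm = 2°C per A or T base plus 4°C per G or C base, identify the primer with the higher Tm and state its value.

Primer P2, 48°C

Primer P1: A+T=6, G+C=7 → Tm = 2(6)+4(7) = 40°C
Primer P2: A+T=10, G+C=7 → Tm = 2(10)+4(7) = 48°C
40°C vs 48°C → primer P2 is higher.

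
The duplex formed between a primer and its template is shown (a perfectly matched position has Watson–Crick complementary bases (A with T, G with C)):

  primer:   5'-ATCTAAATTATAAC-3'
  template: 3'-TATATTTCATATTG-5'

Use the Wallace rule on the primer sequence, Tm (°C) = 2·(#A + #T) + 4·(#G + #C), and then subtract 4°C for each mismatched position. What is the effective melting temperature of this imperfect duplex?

Primer base counts: A=7, T=5, G=0, C=2 → A+T=12, G+C=2
Perfect-match Tm = 2(12) + 4(2) = 24 + 8 = 32°C
Mismatches (positions where the bases are not complementary): 2 (at positions 3, 8)
Effective Tm = 32 − 2×4 = 32 − 8 = 24°C

24°C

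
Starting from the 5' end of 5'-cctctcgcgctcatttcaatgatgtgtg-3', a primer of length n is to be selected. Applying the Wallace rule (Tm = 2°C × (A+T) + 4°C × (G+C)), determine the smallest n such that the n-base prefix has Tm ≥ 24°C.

n = 7

First 6 bases: CCTCTC → Tm = 20°C (< 24°C)
First 7 bases: CCTCTCG → Tm = 24°C (≥ 24°C)
Each additional base adds 2°C (A/T) or 4°C (G/C), so Tm is non-decreasing in n; n = 7 is the first length to reach 24°C.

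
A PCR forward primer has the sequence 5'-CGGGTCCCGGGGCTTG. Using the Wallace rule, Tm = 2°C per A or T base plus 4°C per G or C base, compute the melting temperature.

58°C

Counting bases: G=8, C=5, A=0, T=3
So N_AT = 3 and N_GC = 13.
Tm = 2(3) + 4(13) = 6 + 52 = 58°C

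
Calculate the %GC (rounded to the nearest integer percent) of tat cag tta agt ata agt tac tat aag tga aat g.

Scanning the sequence gives T=12, G=6, A=14, C=2.
G+C = 6 + 2 = 8 out of 34 bases
%GC = 8/34 × 100 = 23.53% ≈ 24%

24%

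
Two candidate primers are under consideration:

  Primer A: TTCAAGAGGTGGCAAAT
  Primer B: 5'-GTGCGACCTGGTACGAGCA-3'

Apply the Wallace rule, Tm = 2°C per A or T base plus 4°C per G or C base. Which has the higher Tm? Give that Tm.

Primer A: A+T=10, G+C=7 → Tm = 2(10)+4(7) = 48°C
Primer B: A+T=7, G+C=12 → Tm = 2(7)+4(12) = 62°C
48°C vs 62°C → primer B is higher.

Primer B, 62°C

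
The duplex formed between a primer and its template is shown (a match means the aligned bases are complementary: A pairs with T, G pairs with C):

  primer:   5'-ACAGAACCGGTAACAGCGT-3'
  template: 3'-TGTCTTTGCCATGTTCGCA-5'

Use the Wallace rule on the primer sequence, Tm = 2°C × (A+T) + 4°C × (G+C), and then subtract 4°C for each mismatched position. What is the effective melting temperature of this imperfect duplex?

Primer base counts: A=7, T=2, G=5, C=5 → A+T=9, G+C=10
Perfect-match Tm = 2(9) + 4(10) = 18 + 40 = 58°C
Mismatches (positions where the bases are not complementary): 3 (at positions 7, 13, 14)
Effective Tm = 58 − 3×4 = 58 − 12 = 46°C

46°C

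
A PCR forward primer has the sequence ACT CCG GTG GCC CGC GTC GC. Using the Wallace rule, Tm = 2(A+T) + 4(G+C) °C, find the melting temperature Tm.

Scanning the sequence gives A=1, C=9, T=3, G=7.
A+T = 4, G+C = 16
Tm = 4·16 + 2·4 = 64 + 8 = 72°C

72°C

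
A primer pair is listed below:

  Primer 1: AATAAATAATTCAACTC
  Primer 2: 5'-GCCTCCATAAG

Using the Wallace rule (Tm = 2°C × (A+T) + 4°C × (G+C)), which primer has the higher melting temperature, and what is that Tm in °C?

Primer 1, 40°C

Primer 1: A+T=14, G+C=3 → Tm = 2(14)+4(3) = 40°C
Primer 2: A+T=5, G+C=6 → Tm = 2(5)+4(6) = 34°C
40°C vs 34°C → primer 1 is higher.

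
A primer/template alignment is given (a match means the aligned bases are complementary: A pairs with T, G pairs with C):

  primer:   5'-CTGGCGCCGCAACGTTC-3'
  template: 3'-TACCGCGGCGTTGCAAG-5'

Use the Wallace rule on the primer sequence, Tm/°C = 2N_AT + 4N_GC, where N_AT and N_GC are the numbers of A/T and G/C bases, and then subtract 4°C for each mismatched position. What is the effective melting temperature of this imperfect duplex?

54°C

Primer base counts: A=2, T=3, G=5, C=7 → A+T=5, G+C=12
Perfect-match Tm = 2(5) + 4(12) = 10 + 48 = 58°C
Mismatches (positions where the bases are not complementary): 1 (at position 1)
Effective Tm = 58 − 1×4 = 58 − 4 = 54°C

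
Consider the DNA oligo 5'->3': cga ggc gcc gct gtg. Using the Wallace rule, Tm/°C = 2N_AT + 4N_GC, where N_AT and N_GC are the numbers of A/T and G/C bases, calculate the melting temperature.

Scanning the sequence gives T=2, C=5, A=1, G=7.
So N_AT = 3 and N_GC = 12.
Tm = 2×3 + 4×12 = 54°C

54°C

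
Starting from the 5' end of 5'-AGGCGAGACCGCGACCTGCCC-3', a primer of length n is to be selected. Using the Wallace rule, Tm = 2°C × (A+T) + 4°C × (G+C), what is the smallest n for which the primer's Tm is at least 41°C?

n = 12

First 11 bases: AGGCGAGACCG → Tm = 38°C (< 41°C)
First 12 bases: AGGCGAGACCGC → Tm = 42°C (≥ 41°C)
Since every base adds ≥2°C, Tm only increases with n, so the threshold is first crossed at n = 12.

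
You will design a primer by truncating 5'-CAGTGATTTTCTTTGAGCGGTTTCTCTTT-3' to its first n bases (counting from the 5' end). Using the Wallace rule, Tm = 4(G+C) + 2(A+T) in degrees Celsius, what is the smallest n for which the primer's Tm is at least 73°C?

First 25 bases: CAGTGATTTTCTTTGAGCGGTTTCT → Tm = 70°C (< 73°C)
First 26 bases: CAGTGATTTTCTTTGAGCGGTTTCTC → Tm = 74°C (≥ 73°C)
Since every base adds ≥2°C, Tm only increases with n, so the threshold is first crossed at n = 26.

n = 26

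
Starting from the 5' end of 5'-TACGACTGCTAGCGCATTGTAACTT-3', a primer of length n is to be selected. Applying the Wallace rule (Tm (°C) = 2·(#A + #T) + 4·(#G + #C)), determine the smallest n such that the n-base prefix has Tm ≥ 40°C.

First 12 bases: TACGACTGCTAG → Tm = 36°C (< 40°C)
First 13 bases: TACGACTGCTAGC → Tm = 40°C (≥ 40°C)
Each additional base adds 2°C (A/T) or 4°C (G/C), so Tm is non-decreasing in n; n = 13 is the first length to reach 40°C.

n = 13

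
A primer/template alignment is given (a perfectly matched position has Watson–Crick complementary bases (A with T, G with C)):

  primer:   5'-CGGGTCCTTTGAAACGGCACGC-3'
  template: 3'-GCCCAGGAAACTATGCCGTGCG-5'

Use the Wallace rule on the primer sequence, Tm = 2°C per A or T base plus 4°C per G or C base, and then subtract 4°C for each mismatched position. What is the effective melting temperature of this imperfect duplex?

68°C

Primer base counts: A=4, T=4, G=7, C=7 → A+T=8, G+C=14
Perfect-match Tm = 2(8) + 4(14) = 16 + 56 = 72°C
Mismatches (positions where the bases are not complementary): 1 (at position 13)
Effective Tm = 72 − 1×4 = 72 − 4 = 68°C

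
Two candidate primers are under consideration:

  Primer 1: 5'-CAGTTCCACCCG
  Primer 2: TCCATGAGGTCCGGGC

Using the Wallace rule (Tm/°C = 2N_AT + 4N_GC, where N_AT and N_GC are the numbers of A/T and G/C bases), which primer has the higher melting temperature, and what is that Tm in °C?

Primer 2, 54°C

Primer 1: A+T=4, G+C=8 → Tm = 2(4)+4(8) = 40°C
Primer 2: A+T=5, G+C=11 → Tm = 2(5)+4(11) = 54°C
40°C vs 54°C → primer 2 is higher.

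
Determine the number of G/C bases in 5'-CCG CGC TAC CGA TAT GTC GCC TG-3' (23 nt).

Scanning the sequence gives C=9, G=6, T=5, A=3.
G+C = 6 + 9 = 15

15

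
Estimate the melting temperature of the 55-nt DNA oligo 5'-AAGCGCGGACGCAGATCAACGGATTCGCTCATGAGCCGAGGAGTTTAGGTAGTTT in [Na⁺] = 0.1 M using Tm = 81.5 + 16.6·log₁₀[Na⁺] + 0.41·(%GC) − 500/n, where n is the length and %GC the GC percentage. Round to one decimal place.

77.4°C

Length n = 55. Counting bases: G=18, A=14, T=12, C=11
G+C = 29, so %GC = 29/55 × 100 = 52.727%
Salt term: 16.6 × (-1) = -16.6
GC term: 0.41 × 52.727 = 21.618; length term: −500/55 = −9.091
Tm = 81.5 + (-16.6) + 21.618 − 9.091 = 77.427 → 77.4°C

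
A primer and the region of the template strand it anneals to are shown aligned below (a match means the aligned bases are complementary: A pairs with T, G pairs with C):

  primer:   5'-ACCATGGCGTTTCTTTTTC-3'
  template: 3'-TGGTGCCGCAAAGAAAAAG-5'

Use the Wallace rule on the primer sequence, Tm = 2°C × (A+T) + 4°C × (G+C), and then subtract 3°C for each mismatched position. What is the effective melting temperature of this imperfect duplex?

51°C

Primer base counts: A=2, T=9, G=3, C=5 → A+T=11, G+C=8
Perfect-match Tm = 2(11) + 4(8) = 22 + 32 = 54°C
Mismatches (positions where the bases are not complementary): 1 (at position 5)
Effective Tm = 54 − 1×3 = 54 − 3 = 51°C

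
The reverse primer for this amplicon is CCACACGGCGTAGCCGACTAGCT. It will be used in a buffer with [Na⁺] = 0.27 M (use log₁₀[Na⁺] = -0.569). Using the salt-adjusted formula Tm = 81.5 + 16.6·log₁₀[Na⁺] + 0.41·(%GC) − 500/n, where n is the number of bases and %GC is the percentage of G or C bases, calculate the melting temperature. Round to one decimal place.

Length n = 23. Base counts: G=6, C=9, A=5, T=3
G+C = 15, so %GC = 15/23 × 100 = 65.217%
Salt term: 16.6 × (-0.569) = -9.445
GC term: 0.41 × 65.217 = 26.739; length term: −500/23 = −21.739
Tm = 81.5 + (-9.445) + 26.739 − 21.739 = 77.055 → 77.1°C

77.1°C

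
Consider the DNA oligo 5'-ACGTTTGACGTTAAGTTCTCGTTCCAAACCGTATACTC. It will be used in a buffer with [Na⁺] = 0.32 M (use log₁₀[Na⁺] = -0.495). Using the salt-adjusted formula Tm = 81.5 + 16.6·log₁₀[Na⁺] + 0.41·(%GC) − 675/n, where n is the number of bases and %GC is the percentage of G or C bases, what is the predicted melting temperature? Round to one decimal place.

Length n = 38. Scanning the sequence gives T=13, A=9, G=6, C=10.
G+C = 16, so %GC = 16/38 × 100 = 42.105%
Salt term: 16.6 × (-0.495) = -8.217
GC term: 0.41 × 42.105 = 17.263; length term: −675/38 = −17.763
Tm = 81.5 + (-8.217) + 17.263 − 17.763 = 72.783 → 72.8°C

72.8°C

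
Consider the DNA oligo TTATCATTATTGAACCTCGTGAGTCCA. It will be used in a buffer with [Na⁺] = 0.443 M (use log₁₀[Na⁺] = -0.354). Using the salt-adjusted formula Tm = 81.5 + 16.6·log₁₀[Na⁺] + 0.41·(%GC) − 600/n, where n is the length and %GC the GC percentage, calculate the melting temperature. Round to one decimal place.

68.6°C

Length n = 27. T=10, G=4, C=6, A=7
G+C = 10, so %GC = 10/27 × 100 = 37.037%
Salt term: 16.6 × (-0.354) = -5.876
GC term: 0.41 × 37.037 = 15.185; length term: −600/27 = −22.222
Tm = 81.5 + (-5.876) + 15.185 − 22.222 = 68.587 → 68.6°C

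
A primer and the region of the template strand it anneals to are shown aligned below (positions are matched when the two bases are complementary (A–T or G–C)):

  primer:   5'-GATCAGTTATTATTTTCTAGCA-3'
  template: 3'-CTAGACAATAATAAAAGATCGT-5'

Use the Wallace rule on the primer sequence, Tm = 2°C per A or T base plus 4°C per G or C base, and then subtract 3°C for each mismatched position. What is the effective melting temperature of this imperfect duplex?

53°C

Primer base counts: A=6, T=10, G=3, C=3 → A+T=16, G+C=6
Perfect-match Tm = 2(16) + 4(6) = 32 + 24 = 56°C
Mismatches (positions where the bases are not complementary): 1 (at position 5)
Effective Tm = 56 − 1×3 = 56 − 3 = 53°C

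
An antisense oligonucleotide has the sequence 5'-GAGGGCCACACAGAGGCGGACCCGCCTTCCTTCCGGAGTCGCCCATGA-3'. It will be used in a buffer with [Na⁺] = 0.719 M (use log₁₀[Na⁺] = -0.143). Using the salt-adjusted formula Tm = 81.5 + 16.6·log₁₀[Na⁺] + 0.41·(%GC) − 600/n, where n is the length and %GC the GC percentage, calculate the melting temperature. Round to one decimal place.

94.8°C

Length n = 48. T=6, G=15, C=18, A=9
G+C = 33, so %GC = 33/48 × 100 = 68.75%
Salt term: 16.6 × (-0.143) = -2.374
GC term: 0.41 × 68.75 = 28.188; length term: −600/48 = −12.5
Tm = 81.5 + (-2.374) + 28.188 − 12.5 = 94.814 → 94.8°C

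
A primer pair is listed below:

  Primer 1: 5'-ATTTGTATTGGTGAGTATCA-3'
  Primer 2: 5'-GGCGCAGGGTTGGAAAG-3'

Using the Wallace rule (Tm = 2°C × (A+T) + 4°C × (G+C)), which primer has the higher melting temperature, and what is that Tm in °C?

Primer 2, 56°C

Primer 1: A+T=14, G+C=6 → Tm = 2(14)+4(6) = 52°C
Primer 2: A+T=6, G+C=11 → Tm = 2(6)+4(11) = 56°C
52°C vs 56°C → primer 2 is higher.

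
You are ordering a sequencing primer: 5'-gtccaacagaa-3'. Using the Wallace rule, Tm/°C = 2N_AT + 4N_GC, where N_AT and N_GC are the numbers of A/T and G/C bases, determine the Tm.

32°C

Scanning the sequence gives G=2, T=1, A=5, C=3.
AT pairs contribute 6, GC pairs contribute 5.
Tm = 2(6) + 4(5) = 12 + 20 = 32°C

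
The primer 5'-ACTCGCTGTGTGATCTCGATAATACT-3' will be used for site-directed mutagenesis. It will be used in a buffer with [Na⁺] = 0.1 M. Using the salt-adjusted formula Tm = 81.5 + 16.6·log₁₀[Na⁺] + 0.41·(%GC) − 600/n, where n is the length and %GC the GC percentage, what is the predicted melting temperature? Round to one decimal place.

59.2°C

Length n = 26. Base counts: C=6, A=6, G=5, T=9
G+C = 11, so %GC = 11/26 × 100 = 42.308%
Salt term: 16.6 × (-1) = -16.6
GC term: 0.41 × 42.308 = 17.346; length term: −600/26 = −23.077
Tm = 81.5 + (-16.6) + 17.346 − 23.077 = 59.169 → 59.2°C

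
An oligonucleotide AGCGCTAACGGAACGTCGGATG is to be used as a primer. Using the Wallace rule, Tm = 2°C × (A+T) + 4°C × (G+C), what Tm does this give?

70°C

Counting bases: G=8, T=3, C=5, A=6
AT pairs contribute 9, GC pairs contribute 13.
Tm = 4·13 + 2·9 = 52 + 18 = 70°C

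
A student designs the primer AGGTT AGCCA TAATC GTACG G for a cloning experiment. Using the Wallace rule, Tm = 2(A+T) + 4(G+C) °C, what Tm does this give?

Scanning the sequence gives G=6, A=6, T=5, C=4.
So N_AT = 11 and N_GC = 10.
Tm = 2(11) + 4(10) = 22 + 40 = 62°C

62°C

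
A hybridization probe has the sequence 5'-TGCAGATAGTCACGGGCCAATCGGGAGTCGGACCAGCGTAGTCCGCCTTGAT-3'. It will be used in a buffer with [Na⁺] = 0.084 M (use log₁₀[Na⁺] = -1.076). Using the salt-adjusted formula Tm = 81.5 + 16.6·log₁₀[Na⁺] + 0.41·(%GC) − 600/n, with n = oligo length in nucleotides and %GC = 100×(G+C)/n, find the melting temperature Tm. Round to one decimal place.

76.5°C

Length n = 52. C=14, T=10, A=11, G=17
G+C = 31, so %GC = 31/52 × 100 = 59.615%
Salt term: 16.6 × (-1.076) = -17.862
GC term: 0.41 × 59.615 = 24.442; length term: −600/52 = −11.538
Tm = 81.5 + (-17.862) + 24.442 − 11.538 = 76.542 → 76.5°C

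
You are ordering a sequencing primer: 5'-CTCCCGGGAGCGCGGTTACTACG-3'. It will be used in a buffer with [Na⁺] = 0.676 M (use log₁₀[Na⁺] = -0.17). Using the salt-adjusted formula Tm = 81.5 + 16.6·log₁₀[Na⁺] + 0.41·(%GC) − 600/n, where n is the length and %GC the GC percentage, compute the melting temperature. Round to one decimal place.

Length n = 23. Counting bases: T=4, C=8, G=8, A=3
G+C = 16, so %GC = 16/23 × 100 = 69.565%
Salt term: 16.6 × (-0.17) = -2.822
GC term: 0.41 × 69.565 = 28.522; length term: −600/23 = −26.087
Tm = 81.5 + (-2.822) + 28.522 − 26.087 = 81.113 → 81.1°C

81.1°C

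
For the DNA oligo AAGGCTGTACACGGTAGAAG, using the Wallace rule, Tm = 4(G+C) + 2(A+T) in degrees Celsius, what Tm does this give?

60°C

A=7, T=3, G=7, C=3
A+T = 10, G+C = 10
Tm = 2×10 + 4×10 = 60°C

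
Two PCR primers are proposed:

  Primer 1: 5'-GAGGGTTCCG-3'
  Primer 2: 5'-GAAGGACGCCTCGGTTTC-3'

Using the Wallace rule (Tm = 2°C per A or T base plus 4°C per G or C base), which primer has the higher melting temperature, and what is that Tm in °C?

Primer 1: A+T=3, G+C=7 → Tm = 2(3)+4(7) = 34°C
Primer 2: A+T=7, G+C=11 → Tm = 2(7)+4(11) = 58°C
34°C vs 58°C → primer 2 is higher.

Primer 2, 58°C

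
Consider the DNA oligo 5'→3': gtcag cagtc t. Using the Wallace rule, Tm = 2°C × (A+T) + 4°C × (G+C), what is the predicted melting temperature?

34°C

Counting bases: A=2, G=3, C=3, T=3
AT pairs contribute 5, GC pairs contribute 6.
Tm = 2×5 + 4×6 = 34°C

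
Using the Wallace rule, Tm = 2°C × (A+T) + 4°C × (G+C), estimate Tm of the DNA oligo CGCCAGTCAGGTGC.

48°C

Base counts: T=2, C=5, G=5, A=2
So N_AT = 4 and N_GC = 10.
Tm = 2(4) + 4(10) = 8 + 40 = 48°C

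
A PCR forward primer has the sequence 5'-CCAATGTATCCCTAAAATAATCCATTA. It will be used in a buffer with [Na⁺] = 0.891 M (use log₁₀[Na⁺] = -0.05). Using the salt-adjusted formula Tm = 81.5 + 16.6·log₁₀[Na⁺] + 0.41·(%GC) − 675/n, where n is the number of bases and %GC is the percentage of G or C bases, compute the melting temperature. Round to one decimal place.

Length n = 27. Counting bases: C=7, T=8, G=1, A=11
G+C = 8, so %GC = 8/27 × 100 = 29.63%
Salt term: 16.6 × (-0.05) = -0.83
GC term: 0.41 × 29.63 = 12.148; length term: −675/27 = −25
Tm = 81.5 + (-0.83) + 12.148 − 25 = 67.818 → 67.8°C

67.8°C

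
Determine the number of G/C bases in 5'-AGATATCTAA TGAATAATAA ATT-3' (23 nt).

3

Counting bases: G=2, C=1, T=8, A=12
Total G or C: 2 + 1 = 3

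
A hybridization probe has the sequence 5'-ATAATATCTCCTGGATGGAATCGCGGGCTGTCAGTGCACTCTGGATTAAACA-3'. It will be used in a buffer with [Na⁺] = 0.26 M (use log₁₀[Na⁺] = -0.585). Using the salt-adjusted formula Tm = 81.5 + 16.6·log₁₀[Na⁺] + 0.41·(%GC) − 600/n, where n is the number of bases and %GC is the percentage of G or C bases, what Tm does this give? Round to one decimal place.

Length n = 52. Base counts: G=13, A=14, C=11, T=14
G+C = 24, so %GC = 24/52 × 100 = 46.154%
Salt term: 16.6 × (-0.585) = -9.711
GC term: 0.41 × 46.154 = 18.923; length term: −600/52 = −11.538
Tm = 81.5 + (-9.711) + 18.923 − 11.538 = 79.174 → 79.2°C

79.2°C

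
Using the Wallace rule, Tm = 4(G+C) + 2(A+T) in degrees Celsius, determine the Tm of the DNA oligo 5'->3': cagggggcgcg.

42°C

C=3, T=0, G=7, A=1
So N_AT = 1 and N_GC = 10.
Tm = 4·10 + 2·1 = 40 + 2 = 42°C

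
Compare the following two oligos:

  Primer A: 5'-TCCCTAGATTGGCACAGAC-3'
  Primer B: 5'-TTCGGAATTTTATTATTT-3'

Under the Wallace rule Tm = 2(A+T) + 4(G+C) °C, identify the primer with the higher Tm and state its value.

Primer A: A+T=9, G+C=10 → Tm = 2(9)+4(10) = 58°C
Primer B: A+T=15, G+C=3 → Tm = 2(15)+4(3) = 42°C
58°C vs 42°C → primer A is higher.

Primer A, 58°C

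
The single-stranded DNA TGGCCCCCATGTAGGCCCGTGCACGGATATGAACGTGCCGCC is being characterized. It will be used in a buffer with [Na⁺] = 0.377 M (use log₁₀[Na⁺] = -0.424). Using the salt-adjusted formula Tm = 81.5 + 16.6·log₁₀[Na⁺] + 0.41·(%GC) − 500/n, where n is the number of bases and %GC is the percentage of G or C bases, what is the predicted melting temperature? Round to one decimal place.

89.9°C

Length n = 42. Base counts: A=7, C=15, G=13, T=7
G+C = 28, so %GC = 28/42 × 100 = 66.667%
Salt term: 16.6 × (-0.424) = -7.038
GC term: 0.41 × 66.667 = 27.333; length term: −500/42 = −11.905
Tm = 81.5 + (-7.038) + 27.333 − 11.905 = 89.89 → 89.9°C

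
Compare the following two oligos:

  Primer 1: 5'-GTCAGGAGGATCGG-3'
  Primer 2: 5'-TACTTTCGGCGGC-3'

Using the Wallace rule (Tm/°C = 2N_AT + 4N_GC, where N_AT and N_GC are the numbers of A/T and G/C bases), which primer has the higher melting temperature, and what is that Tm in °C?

Primer 1: A+T=5, G+C=9 → Tm = 2(5)+4(9) = 46°C
Primer 2: A+T=5, G+C=8 → Tm = 2(5)+4(8) = 42°C
46°C vs 42°C → primer 1 is higher.

Primer 1, 46°C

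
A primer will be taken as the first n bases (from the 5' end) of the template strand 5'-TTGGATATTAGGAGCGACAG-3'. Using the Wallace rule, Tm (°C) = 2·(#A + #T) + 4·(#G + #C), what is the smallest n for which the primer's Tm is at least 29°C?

n = 12

First 11 bases: TTGGATATTAG → Tm = 28°C (< 29°C)
First 12 bases: TTGGATATTAGG → Tm = 32°C (≥ 29°C)
Since every base adds ≥2°C, Tm only increases with n, so the threshold is first crossed at n = 12.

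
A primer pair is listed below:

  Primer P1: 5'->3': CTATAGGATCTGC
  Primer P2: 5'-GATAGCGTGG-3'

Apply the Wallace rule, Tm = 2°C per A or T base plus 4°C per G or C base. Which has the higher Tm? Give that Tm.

Primer P1, 38°C

Primer P1: A+T=7, G+C=6 → Tm = 2(7)+4(6) = 38°C
Primer P2: A+T=4, G+C=6 → Tm = 2(4)+4(6) = 32°C
38°C vs 32°C → primer P1 is higher.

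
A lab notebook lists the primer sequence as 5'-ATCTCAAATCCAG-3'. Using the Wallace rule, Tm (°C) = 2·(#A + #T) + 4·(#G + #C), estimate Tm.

Base counts: C=4, T=3, G=1, A=5
AT pairs contribute 8, GC pairs contribute 5.
Tm = 2×8 + 4×5 = 36°C

36°C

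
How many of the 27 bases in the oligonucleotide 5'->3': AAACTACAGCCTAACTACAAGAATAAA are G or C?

G=2, T=4, A=15, C=6
Total G or C: 2 + 6 = 8

8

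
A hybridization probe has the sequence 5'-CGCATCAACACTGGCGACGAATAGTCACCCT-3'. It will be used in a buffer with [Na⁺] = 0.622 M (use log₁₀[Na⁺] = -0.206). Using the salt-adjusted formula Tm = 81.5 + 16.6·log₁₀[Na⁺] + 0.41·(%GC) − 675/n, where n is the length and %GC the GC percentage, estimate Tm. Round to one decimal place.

Length n = 31. Base counts: G=6, A=9, T=5, C=11
G+C = 17, so %GC = 17/31 × 100 = 54.839%
Salt term: 16.6 × (-0.206) = -3.42
GC term: 0.41 × 54.839 = 22.484; length term: −675/31 = −21.774
Tm = 81.5 + (-3.42) + 22.484 − 21.774 = 78.79 → 78.8°C

78.8°C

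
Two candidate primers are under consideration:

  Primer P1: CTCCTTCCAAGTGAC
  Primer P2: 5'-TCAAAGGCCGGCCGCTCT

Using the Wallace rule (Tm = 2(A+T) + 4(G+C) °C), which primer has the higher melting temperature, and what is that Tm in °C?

Primer P1: A+T=7, G+C=8 → Tm = 2(7)+4(8) = 46°C
Primer P2: A+T=6, G+C=12 → Tm = 2(6)+4(12) = 60°C
46°C vs 60°C → primer P2 is higher.

Primer P2, 60°C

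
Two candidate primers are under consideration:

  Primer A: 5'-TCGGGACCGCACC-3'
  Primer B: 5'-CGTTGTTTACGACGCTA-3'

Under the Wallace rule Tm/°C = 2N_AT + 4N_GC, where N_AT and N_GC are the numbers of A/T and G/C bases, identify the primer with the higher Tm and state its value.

Primer A: A+T=3, G+C=10 → Tm = 2(3)+4(10) = 46°C
Primer B: A+T=9, G+C=8 → Tm = 2(9)+4(8) = 50°C
46°C vs 50°C → primer B is higher.

Primer B, 50°C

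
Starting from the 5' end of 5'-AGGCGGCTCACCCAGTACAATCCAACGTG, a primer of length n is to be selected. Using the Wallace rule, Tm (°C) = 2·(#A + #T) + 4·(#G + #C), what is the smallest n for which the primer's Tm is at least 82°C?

First 25 bases: AGGCGGCTCACCCAGTACAATCCAA → Tm = 78°C (< 82°C)
First 26 bases: AGGCGGCTCACCCAGTACAATCCAAC → Tm = 82°C (≥ 82°C)
Since every base adds ≥2°C, Tm only increases with n, so the threshold is first crossed at n = 26.

n = 26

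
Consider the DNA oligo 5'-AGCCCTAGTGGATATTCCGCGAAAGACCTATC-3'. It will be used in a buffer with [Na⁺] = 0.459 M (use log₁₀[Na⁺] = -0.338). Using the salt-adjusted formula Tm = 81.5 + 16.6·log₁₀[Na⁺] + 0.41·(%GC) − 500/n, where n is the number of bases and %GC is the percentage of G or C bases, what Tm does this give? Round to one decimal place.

Length n = 32. Base counts: A=9, C=9, G=7, T=7
G+C = 16, so %GC = 16/32 × 100 = 50%
Salt term: 16.6 × (-0.338) = -5.611
GC term: 0.41 × 50 = 20.5; length term: −500/32 = −15.625
Tm = 81.5 + (-5.611) + 20.5 − 15.625 = 80.764 → 80.8°C

80.8°C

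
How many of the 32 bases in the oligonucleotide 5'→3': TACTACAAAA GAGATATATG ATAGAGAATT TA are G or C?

G=5, A=16, T=9, C=2
Total G or C: 5 + 2 = 7

7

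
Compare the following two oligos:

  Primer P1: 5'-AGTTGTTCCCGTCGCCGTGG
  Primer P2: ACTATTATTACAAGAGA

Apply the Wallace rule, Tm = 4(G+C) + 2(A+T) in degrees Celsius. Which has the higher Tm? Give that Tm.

Primer P1: A+T=7, G+C=13 → Tm = 2(7)+4(13) = 66°C
Primer P2: A+T=13, G+C=4 → Tm = 2(13)+4(4) = 42°C
66°C vs 42°C → primer P1 is higher.

Primer P1, 66°C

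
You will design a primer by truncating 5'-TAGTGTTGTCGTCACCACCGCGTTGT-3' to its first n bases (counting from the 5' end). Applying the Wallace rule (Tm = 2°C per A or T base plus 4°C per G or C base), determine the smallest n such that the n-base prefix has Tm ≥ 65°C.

n = 21

First 20 bases: TAGTGTTGTCGTCACCACCG → Tm = 62°C (< 65°C)
First 21 bases: TAGTGTTGTCGTCACCACCGC → Tm = 66°C (≥ 65°C)
Since every base adds ≥2°C, Tm only increases with n, so the threshold is first crossed at n = 21.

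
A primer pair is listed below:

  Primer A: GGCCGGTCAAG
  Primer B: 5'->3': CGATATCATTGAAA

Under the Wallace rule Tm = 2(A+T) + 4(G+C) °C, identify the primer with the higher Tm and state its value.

Primer A, 38°C

Primer A: A+T=3, G+C=8 → Tm = 2(3)+4(8) = 38°C
Primer B: A+T=10, G+C=4 → Tm = 2(10)+4(4) = 36°C
38°C vs 36°C → primer A is higher.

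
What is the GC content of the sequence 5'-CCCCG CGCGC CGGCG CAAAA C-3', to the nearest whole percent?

A=4, T=0, G=6, C=11
G+C = 6 + 11 = 17 out of 21 bases
%GC = 17/21 × 100 = 80.95% ≈ 81%

81%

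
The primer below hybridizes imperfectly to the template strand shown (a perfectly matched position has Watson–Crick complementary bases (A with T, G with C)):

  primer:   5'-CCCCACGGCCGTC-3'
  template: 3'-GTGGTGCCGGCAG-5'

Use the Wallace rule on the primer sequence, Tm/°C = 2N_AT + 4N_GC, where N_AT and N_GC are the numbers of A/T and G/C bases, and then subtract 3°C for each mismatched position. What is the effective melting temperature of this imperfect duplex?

Primer base counts: A=1, T=1, G=3, C=8 → A+T=2, G+C=11
Perfect-match Tm = 2(2) + 4(11) = 4 + 44 = 48°C
Mismatches (positions where the bases are not complementary): 1 (at position 2)
Effective Tm = 48 − 1×3 = 48 − 3 = 45°C

45°C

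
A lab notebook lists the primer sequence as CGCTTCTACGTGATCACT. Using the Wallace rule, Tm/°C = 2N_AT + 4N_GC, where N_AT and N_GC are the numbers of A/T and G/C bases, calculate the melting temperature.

54°C

C=6, G=3, A=3, T=6
A+T = 9, G+C = 9
Tm = 4·9 + 2·9 = 36 + 18 = 54°C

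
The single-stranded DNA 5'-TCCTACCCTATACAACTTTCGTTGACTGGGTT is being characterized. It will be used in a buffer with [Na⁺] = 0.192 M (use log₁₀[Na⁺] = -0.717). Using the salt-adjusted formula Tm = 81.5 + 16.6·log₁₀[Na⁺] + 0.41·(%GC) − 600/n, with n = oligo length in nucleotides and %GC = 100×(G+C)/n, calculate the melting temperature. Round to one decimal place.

68.8°C

Length n = 32. Scanning the sequence gives G=5, A=6, C=9, T=12.
G+C = 14, so %GC = 14/32 × 100 = 43.75%
Salt term: 16.6 × (-0.717) = -11.902
GC term: 0.41 × 43.75 = 17.938; length term: −600/32 = −18.75
Tm = 81.5 + (-11.902) + 17.938 − 18.75 = 68.786 → 68.8°C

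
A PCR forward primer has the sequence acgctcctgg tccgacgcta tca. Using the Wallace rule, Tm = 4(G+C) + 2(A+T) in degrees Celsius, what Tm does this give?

74°C

Counting bases: A=4, T=5, C=9, G=5
A+T = 9, G+C = 14
Tm = 2(9) + 4(14) = 18 + 56 = 74°C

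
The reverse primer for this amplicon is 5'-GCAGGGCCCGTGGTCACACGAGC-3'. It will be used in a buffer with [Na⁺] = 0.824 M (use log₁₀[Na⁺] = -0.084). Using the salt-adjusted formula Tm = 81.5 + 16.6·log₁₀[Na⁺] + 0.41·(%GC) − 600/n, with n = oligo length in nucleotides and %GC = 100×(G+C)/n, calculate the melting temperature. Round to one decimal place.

84.3°C

Length n = 23. Base counts: A=4, G=9, T=2, C=8
G+C = 17, so %GC = 17/23 × 100 = 73.913%
Salt term: 16.6 × (-0.084) = -1.394
GC term: 0.41 × 73.913 = 30.304; length term: −600/23 = −26.087
Tm = 81.5 + (-1.394) + 30.304 − 26.087 = 84.323 → 84.3°C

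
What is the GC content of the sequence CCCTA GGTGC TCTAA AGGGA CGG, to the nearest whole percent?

61%

G=8, C=6, A=5, T=4
G+C = 8 + 6 = 14 out of 23 bases
%GC = 14/23 × 100 = 60.87% ≈ 61%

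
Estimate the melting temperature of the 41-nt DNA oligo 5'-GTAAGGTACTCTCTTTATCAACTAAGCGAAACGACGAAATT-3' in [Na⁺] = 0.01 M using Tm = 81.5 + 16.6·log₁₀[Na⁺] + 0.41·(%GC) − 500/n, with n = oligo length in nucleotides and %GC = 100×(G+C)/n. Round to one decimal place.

51.1°C

Length n = 41. Counting bases: T=11, A=15, G=7, C=8
G+C = 15, so %GC = 15/41 × 100 = 36.585%
Salt term: 16.6 × (-2) = -33.2
GC term: 0.41 × 36.585 = 15; length term: −500/41 = −12.195
Tm = 81.5 + (-33.2) + 15 − 12.195 = 51.105 → 51.1°C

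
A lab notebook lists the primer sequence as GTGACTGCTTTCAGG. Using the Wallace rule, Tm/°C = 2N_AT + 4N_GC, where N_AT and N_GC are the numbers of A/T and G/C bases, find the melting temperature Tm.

46°C

Scanning the sequence gives T=5, A=2, G=5, C=3.
AT pairs contribute 7, GC pairs contribute 8.
Tm = 2(7) + 4(8) = 14 + 32 = 46°C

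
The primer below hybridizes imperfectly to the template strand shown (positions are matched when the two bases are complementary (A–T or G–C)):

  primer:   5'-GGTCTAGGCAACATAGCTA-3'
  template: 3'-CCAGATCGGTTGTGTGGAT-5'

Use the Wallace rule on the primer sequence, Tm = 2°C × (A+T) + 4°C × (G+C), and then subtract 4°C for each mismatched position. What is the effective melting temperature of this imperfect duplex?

44°C

Primer base counts: A=6, T=4, G=5, C=4 → A+T=10, G+C=9
Perfect-match Tm = 2(10) + 4(9) = 20 + 36 = 56°C
Mismatches (positions where the bases are not complementary): 3 (at positions 8, 14, 16)
Effective Tm = 56 − 3×4 = 56 − 12 = 44°C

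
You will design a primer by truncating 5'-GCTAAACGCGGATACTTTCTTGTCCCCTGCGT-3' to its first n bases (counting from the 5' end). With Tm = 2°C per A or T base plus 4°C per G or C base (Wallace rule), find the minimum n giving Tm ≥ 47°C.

n = 16

First 15 bases: GCTAAACGCGGATAC → Tm = 46°C (< 47°C)
First 16 bases: GCTAAACGCGGATACT → Tm = 48°C (≥ 47°C)
Each additional base adds 2°C (A/T) or 4°C (G/C), so Tm is non-decreasing in n; n = 16 is the first length to reach 47°C.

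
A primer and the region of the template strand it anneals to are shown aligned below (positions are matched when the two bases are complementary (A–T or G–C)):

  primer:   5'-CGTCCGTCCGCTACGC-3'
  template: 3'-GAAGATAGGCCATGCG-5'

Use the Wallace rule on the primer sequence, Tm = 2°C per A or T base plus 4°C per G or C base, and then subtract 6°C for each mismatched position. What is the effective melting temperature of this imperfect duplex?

32°C

Primer base counts: A=1, T=3, G=4, C=8 → A+T=4, G+C=12
Perfect-match Tm = 2(4) + 4(12) = 8 + 48 = 56°C
Mismatches (positions where the bases are not complementary): 4 (at positions 2, 5, 6, 11)
Effective Tm = 56 − 4×6 = 56 − 24 = 32°C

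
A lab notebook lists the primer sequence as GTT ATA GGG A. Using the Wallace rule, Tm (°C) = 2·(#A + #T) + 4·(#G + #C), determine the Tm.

28°C

Scanning the sequence gives G=4, C=0, A=3, T=3.
AT pairs contribute 6, GC pairs contribute 4.
Tm = 2×6 + 4×4 = 28°C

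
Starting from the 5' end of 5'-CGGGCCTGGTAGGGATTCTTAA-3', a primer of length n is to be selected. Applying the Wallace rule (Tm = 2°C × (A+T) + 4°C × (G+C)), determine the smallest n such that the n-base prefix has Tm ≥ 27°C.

First 7 bases: CGGGCCT → Tm = 26°C (< 27°C)
First 8 bases: CGGGCCTG → Tm = 30°C (≥ 27°C)
Each additional base adds 2°C (A/T) or 4°C (G/C), so Tm is non-decreasing in n; n = 8 is the first length to reach 27°C.

n = 8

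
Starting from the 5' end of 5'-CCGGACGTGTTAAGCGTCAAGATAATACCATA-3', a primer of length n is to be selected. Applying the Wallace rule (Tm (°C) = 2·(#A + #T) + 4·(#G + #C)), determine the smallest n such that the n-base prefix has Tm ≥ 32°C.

First 8 bases: CCGGACGT → Tm = 28°C (< 32°C)
First 9 bases: CCGGACGTG → Tm = 32°C (≥ 32°C)
Each additional base adds 2°C (A/T) or 4°C (G/C), so Tm is non-decreasing in n; n = 9 is the first length to reach 32°C.

n = 9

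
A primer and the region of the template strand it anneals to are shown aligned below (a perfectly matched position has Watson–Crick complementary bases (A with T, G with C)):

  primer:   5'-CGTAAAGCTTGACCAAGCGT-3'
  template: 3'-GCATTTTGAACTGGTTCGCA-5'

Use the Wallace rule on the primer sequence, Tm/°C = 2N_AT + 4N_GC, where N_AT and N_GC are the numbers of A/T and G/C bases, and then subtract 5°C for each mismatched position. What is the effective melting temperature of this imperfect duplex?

Primer base counts: A=6, T=4, G=5, C=5 → A+T=10, G+C=10
Perfect-match Tm = 2(10) + 4(10) = 20 + 40 = 60°C
Mismatches (positions where the bases are not complementary): 1 (at position 7)
Effective Tm = 60 − 1×5 = 60 − 5 = 55°C

55°C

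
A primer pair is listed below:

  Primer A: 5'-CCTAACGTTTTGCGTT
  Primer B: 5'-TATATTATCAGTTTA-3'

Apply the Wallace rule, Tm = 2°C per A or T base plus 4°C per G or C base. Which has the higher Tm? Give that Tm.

Primer A: A+T=9, G+C=7 → Tm = 2(9)+4(7) = 46°C
Primer B: A+T=13, G+C=2 → Tm = 2(13)+4(2) = 34°C
46°C vs 34°C → primer A is higher.

Primer A, 46°C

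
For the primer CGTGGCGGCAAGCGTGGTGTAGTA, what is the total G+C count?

A=4, C=4, G=11, T=5
G+C = 11 + 4 = 15

15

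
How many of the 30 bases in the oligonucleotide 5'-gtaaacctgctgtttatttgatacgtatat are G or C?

9

Counting bases: G=5, T=13, A=8, C=4
Total G or C: 5 + 4 = 9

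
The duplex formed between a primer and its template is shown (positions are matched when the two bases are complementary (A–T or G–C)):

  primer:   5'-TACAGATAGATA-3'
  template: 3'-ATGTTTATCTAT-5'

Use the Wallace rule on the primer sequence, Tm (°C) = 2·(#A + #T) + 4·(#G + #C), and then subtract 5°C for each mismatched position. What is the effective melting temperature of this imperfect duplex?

Primer base counts: A=6, T=3, G=2, C=1 → A+T=9, G+C=3
Perfect-match Tm = 2(9) + 4(3) = 18 + 12 = 30°C
Mismatches (positions where the bases are not complementary): 1 (at position 5)
Effective Tm = 30 − 1×5 = 30 − 5 = 25°C

25°C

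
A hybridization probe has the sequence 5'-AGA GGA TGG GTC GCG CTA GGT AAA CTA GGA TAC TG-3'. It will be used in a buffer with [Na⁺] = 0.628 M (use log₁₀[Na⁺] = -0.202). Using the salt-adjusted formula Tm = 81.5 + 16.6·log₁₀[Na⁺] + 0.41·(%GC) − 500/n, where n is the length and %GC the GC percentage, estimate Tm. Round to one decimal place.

84.9°C

Length n = 35. Base counts: A=10, C=5, T=7, G=13
G+C = 18, so %GC = 18/35 × 100 = 51.429%
Salt term: 16.6 × (-0.202) = -3.353
GC term: 0.41 × 51.429 = 21.086; length term: −500/35 = −14.286
Tm = 81.5 + (-3.353) + 21.086 − 14.286 = 84.947 → 84.9°C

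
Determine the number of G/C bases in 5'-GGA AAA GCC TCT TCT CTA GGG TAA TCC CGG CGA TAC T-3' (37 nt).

19

Base counts: C=10, A=9, T=9, G=9
Total G or C: 9 + 10 = 19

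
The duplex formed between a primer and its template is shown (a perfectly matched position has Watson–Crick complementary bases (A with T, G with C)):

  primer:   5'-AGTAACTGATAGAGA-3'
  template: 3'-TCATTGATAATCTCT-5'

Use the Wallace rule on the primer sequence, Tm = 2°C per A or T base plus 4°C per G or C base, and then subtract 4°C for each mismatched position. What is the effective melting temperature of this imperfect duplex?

Primer base counts: A=7, T=3, G=4, C=1 → A+T=10, G+C=5
Perfect-match Tm = 2(10) + 4(5) = 20 + 20 = 40°C
Mismatches (positions where the bases are not complementary): 2 (at positions 8, 9)
Effective Tm = 40 − 2×4 = 40 − 8 = 32°C

32°C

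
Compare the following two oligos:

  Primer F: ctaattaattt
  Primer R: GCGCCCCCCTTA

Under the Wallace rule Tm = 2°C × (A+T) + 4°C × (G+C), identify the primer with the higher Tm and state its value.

Primer F: A+T=10, G+C=1 → Tm = 2(10)+4(1) = 24°C
Primer R: A+T=3, G+C=9 → Tm = 2(3)+4(9) = 42°C
24°C vs 42°C → primer R is higher.

Primer R, 42°C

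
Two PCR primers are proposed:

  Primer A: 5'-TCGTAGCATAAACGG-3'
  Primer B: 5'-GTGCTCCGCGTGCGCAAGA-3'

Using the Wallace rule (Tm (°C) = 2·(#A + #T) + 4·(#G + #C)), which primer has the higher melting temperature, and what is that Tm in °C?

Primer B, 64°C

Primer A: A+T=8, G+C=7 → Tm = 2(8)+4(7) = 44°C
Primer B: A+T=6, G+C=13 → Tm = 2(6)+4(13) = 64°C
44°C vs 64°C → primer B is higher.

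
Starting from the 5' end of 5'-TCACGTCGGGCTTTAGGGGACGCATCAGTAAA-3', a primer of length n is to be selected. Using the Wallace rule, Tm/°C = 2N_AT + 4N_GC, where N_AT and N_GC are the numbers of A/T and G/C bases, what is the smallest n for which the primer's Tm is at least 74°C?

n = 23

First 22 bases: TCACGTCGGGCTTTAGGGGACG → Tm = 72°C (< 74°C)
First 23 bases: TCACGTCGGGCTTTAGGGGACGC → Tm = 76°C (≥ 74°C)
Each additional base adds 2°C (A/T) or 4°C (G/C), so Tm is non-decreasing in n; n = 23 is the first length to reach 74°C.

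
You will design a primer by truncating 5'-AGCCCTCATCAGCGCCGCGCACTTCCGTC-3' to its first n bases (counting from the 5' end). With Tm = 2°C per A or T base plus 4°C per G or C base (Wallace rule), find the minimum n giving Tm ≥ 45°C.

First 13 bases: AGCCCTCATCAGC → Tm = 42°C (< 45°C)
First 14 bases: AGCCCTCATCAGCG → Tm = 46°C (≥ 45°C)
Each additional base adds 2°C (A/T) or 4°C (G/C), so Tm is non-decreasing in n; n = 14 is the first length to reach 45°C.

n = 14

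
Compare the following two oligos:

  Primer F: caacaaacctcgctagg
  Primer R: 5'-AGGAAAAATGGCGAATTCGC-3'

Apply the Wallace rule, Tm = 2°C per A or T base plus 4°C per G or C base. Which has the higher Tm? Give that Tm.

Primer F: A+T=8, G+C=9 → Tm = 2(8)+4(9) = 52°C
Primer R: A+T=11, G+C=9 → Tm = 2(11)+4(9) = 58°C
52°C vs 58°C → primer R is higher.

Primer R, 58°C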